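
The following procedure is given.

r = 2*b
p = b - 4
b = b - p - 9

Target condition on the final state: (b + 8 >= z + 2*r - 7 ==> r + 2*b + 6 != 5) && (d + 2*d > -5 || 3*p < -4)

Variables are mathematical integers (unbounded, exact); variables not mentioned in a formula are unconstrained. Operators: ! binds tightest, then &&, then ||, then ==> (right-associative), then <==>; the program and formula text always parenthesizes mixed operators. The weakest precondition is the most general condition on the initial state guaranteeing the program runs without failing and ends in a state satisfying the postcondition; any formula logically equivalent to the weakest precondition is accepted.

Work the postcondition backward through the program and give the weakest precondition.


Working backward. After the program, the postcondition (b + 8 >= z + 2*r - 7 ==> r + 2*b + 6 != 5) && (d + 2*d > -5 || 3*p < -4) must hold; in canonical form it is (b >= 2*r + z - 15 ==> 2*b + r != -1) && (3*d > -5 || 3*p < -4).
Before b := b - p - 9: (b >= p + 2*r + z - 6 ==> 2*b + r != 2*p + 17) && (3*d > -5 || 3*p < -4)
Before p := b - 4: (2*r + z <= 10 ==> r != 9) && (3*d > -5 || 3*b < 8)
Before r := 2*b: (4*b + z <= 10 ==> 2*b != 9) && (3*d > -5 || 3*b < 8)
Answer: WP = (4*b + z <= 10 ==> 2*b != 9) && (3*d > -5 || 3*b < 8)


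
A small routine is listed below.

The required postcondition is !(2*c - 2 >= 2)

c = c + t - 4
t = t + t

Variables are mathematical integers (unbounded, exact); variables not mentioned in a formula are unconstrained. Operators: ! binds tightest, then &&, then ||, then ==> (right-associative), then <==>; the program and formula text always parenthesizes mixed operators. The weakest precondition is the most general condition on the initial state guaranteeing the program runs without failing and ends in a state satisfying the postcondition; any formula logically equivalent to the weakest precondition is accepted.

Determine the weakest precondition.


Working backward. After the program, the postcondition !(2*c - 2 >= 2) must hold; in canonical form it is !(2*c >= 4).
Before t := t + t: !(2*c >= 4)
Before c := c + t - 4: !(2*c + 2*t >= 12)
Answer: WP = !(2*c + 2*t >= 12)


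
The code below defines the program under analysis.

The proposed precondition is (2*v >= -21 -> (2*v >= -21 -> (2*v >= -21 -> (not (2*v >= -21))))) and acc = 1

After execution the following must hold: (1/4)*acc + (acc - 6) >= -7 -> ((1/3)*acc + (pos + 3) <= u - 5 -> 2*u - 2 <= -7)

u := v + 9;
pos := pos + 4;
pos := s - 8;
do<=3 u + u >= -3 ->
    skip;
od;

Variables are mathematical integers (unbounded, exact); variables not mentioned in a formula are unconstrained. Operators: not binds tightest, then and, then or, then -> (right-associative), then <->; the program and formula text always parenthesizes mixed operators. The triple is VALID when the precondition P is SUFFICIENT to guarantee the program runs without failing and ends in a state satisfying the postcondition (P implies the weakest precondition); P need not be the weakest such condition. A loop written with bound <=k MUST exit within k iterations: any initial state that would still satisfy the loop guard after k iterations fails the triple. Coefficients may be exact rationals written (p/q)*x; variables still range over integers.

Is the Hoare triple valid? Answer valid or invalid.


Working backward. After the program, the postcondition (1/4)*acc + (acc - 6) >= -7 -> ((1/3)*acc + (pos + 3) <= u - 5 -> 2*u - 2 <= -7) must hold; in canonical form it is (5/4)*acc >= -1 -> ((1/3)*acc + pos <= u - 8 -> 2*u <= -5).
Before the loop (bound <=3), unroll the exhaustion recursion (WP_0 = exit-now case; WP_j = one more guarded iteration, up to j = 3):
  WP_0: (not (2*u >= -3)) and ((5/4)*acc >= -1 -> ((1/3)*acc + pos <= u - 8 -> 2*u <= -5))
  WP_1: (2*u >= -3 -> ((not (2*u >= -3)) and ((5/4)*acc >= -1 -> ((1/3)*acc + pos <= u - 8 -> 2*u <= -5)))) and ((not (2*u >= -3)) -> ((5/4)*acc >= -1 -> ((1/3)*acc + pos <= u - 8 -> 2*u <= -5)))
  WP_2: (2*u >= -3 -> ((2*u >= -3 -> ((not (2*u >= -3)) and ((5/4)*acc >= -1 -> ((1/3)*acc + pos <= u - 8 -> 2*u <= -5)))) and ((not (2*u >= -3)) -> ((5/4)*acc >= -1 -> ((1/3)*acc + pos <= u - 8 -> 2*u <= -5))))) and ((not (2*u >= -3)) -> ((5/4)*acc >= -1 -> ((1/3)*acc + pos <= u - 8 -> 2*u <= -5)))
  WP_3: (2*u >= -3 -> ((2*u >= -3 -> ((2*u >= -3 -> ((not (2*u >= -3)) and ((5/4)*acc >= -1 -> ((1/3)*acc + pos <= u - 8 -> 2*u <= -5)))) and ((not (2*u >= -3)) -> ((5/4)*acc >= -1 -> ((1/3)*acc + pos <= u - 8 -> 2*u <= -5))))) and ((not (2*u >= -3)) -> ((5/4)*acc >= -1 -> ((1/3)*acc + pos <= u - 8 -> 2*u <= -5))))) and ((not (2*u >= -3)) -> ((5/4)*acc >= -1 -> ((1/3)*acc + pos <= u - 8 -> 2*u <= -5)))
So before the loop: (2*u >= -3 -> ((2*u >= -3 -> ((2*u >= -3 -> ((not (2*u >= -3)) and ((5/4)*acc >= -1 -> ((1/3)*acc + pos <= u - 8 -> 2*u <= -5)))) and ((not (2*u >= -3)) -> ((5/4)*acc >= -1 -> ((1/3)*acc + pos <= u - 8 -> 2*u <= -5))))) and ((not (2*u >= -3)) -> ((5/4)*acc >= -1 -> ((1/3)*acc + pos <= u - 8 -> 2*u <= -5))))) and ((not (2*u >= -3)) -> ((5/4)*acc >= -1 -> ((1/3)*acc + pos <= u - 8 -> 2*u <= -5)))
Before pos := s - 8: (2*u >= -3 -> ((2*u >= -3 -> ((2*u >= -3 -> ((not (2*u >= -3)) and ((5/4)*acc >= -1 -> ((1/3)*acc + s <= u -> 2*u <= -5)))) and ((not (2*u >= -3)) -> ((5/4)*acc >= -1 -> ((1/3)*acc + s <= u -> 2*u <= -5))))) and ((not (2*u >= -3)) -> ((5/4)*acc >= -1 -> ((1/3)*acc + s <= u -> 2*u <= -5))))) and ((not (2*u >= -3)) -> ((5/4)*acc >= -1 -> ((1/3)*acc + s <= u -> 2*u <= -5)))
Before pos := pos + 4: (2*u >= -3 -> ((2*u >= -3 -> ((2*u >= -3 -> ((not (2*u >= -3)) and ((5/4)*acc >= -1 -> ((1/3)*acc + s <= u -> 2*u <= -5)))) and ((not (2*u >= -3)) -> ((5/4)*acc >= -1 -> ((1/3)*acc + s <= u -> 2*u <= -5))))) and ((not (2*u >= -3)) -> ((5/4)*acc >= -1 -> ((1/3)*acc + s <= u -> 2*u <= -5))))) and ((not (2*u >= -3)) -> ((5/4)*acc >= -1 -> ((1/3)*acc + s <= u -> 2*u <= -5)))
Before u := v + 9: (2*v >= -21 -> ((2*v >= -21 -> ((2*v >= -21 -> ((not (2*v >= -21)) and ((5/4)*acc >= -1 -> ((1/3)*acc + s <= v + 9 -> 2*v <= -23)))) and ((not (2*v >= -21)) -> ((5/4)*acc >= -1 -> ((1/3)*acc + s <= v + 9 -> 2*v <= -23))))) and ((not (2*v >= -21)) -> ((5/4)*acc >= -1 -> ((1/3)*acc + s <= v + 9 -> 2*v <= -23))))) and ((not (2*v >= -21)) -> ((5/4)*acc >= -1 -> ((1/3)*acc + s <= v + 9 -> 2*v <= -23)))
The weakest precondition is (2*v >= -21 -> ((2*v >= -21 -> ((2*v >= -21 -> ((not (2*v >= -21)) and ((5/4)*acc >= -1 -> ((1/3)*acc + s <= v + 9 -> 2*v <= -23)))) and ((not (2*v >= -21)) -> ((5/4)*acc >= -1 -> ((1/3)*acc + s <= v + 9 -> 2*v <= -23))))) and ((not (2*v >= -21)) -> ((5/4)*acc >= -1 -> ((1/3)*acc + s <= v + 9 -> 2*v <= -23))))) and ((not (2*v >= -21)) -> ((5/4)*acc >= -1 -> ((1/3)*acc + s <= v + 9 -> 2*v <= -23))).
Check whether (2*v >= -21 -> (2*v >= -21 -> (2*v >= -21 -> (not (2*v >= -21))))) and acc = 1 implies it.
Countermodel: at the initial state acc = 1, s = -3, v = -11, the precondition holds but the weakest precondition fails.
Answer: invalid


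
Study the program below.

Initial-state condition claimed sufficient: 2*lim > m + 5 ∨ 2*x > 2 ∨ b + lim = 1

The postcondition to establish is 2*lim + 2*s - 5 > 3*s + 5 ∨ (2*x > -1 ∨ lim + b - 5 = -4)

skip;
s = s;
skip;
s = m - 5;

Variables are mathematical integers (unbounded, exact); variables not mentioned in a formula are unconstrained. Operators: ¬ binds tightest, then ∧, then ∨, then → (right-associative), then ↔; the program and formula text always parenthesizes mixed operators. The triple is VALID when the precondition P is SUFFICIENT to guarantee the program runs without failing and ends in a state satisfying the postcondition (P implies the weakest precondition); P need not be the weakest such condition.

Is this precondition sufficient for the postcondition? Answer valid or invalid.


Working backward. After the program, the postcondition 2*lim + 2*s - 5 > 3*s + 5 ∨ (2*x > -1 ∨ lim + b - 5 = -4) must hold; in canonical form it is 2*lim > s + 10 ∨ 2*x > -1 ∨ b + lim = 1.
Before s := m - 5: 2*lim > m + 5 ∨ 2*x > -1 ∨ b + lim = 1
Before skip: 2*lim > m + 5 ∨ 2*x > -1 ∨ b + lim = 1
Before s := s: 2*lim > m + 5 ∨ 2*x > -1 ∨ b + lim = 1
Before skip: 2*lim > m + 5 ∨ 2*x > -1 ∨ b + lim = 1
The weakest precondition is 2*lim > m + 5 ∨ 2*x > -1 ∨ b + lim = 1.
Check whether 2*lim > m + 5 ∨ 2*x > 2 ∨ b + lim = 1 implies it.
Every state satisfying the precondition satisfies the weakest precondition: the implication holds.
Answer: valid


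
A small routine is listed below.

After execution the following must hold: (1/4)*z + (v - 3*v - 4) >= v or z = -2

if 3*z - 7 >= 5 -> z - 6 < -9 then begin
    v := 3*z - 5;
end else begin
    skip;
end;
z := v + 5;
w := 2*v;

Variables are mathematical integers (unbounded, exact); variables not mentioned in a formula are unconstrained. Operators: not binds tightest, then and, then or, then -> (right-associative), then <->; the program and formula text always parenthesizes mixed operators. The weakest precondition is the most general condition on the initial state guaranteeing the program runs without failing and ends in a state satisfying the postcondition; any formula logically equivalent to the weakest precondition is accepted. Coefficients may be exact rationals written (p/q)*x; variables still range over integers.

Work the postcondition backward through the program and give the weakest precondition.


Working backward. After the program, the postcondition (1/4)*z + (v - 3*v - 4) >= v or z = -2 must hold; in canonical form it is (1/4)*z >= 3*v + 4 or z = -2.
Before w := 2*v: (1/4)*z >= 3*v + 4 or z = -2
Before z := v + 5: (11/4)*v <= -11/4 or v = -7
Then branch requires (33/4)*z <= 11 or 3*z = -2; else branch requires (11/4)*v <= -11/4 or v = -7.
Before the if: ((3*z >= 12 -> z < -3) -> ((33/4)*z <= 11 or 3*z = -2)) and ((not (3*z >= 12 -> z < -3)) -> ((11/4)*v <= -11/4 or v = -7))
Answer: WP = ((3*z >= 12 -> z < -3) -> ((33/4)*z <= 11 or 3*z = -2)) and ((not (3*z >= 12 -> z < -3)) -> ((11/4)*v <= -11/4 or v = -7))


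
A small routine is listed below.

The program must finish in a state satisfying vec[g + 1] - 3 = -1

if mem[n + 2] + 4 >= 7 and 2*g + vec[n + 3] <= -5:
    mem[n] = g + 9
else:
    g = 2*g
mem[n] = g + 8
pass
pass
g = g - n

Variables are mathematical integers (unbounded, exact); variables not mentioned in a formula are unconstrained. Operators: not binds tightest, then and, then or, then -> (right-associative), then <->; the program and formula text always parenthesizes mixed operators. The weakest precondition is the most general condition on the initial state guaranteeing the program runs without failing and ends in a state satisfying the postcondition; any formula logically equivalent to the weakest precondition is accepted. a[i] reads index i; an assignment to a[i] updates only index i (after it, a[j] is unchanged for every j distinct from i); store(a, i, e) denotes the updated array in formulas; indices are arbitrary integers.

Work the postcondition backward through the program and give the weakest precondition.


Working backward. After the program, the postcondition vec[g + 1] - 3 = -1 must hold; in canonical form it is vec[g + 1] = 2.
Before g := g - n: vec[g - n + 1] = 2
Before skip: vec[g - n + 1] = 2
Before skip: vec[g - n + 1] = 2
Before mem[n] := g + 8: vec[g - n + 1] = 2
Then branch requires vec[g - n + 1] = 2; else branch requires vec[2*g - n + 1] = 2.
Before the if: ((mem[n + 2] >= 3 and vec[n + 3] + 2*g <= -5) -> vec[g - n + 1] = 2) and ((not (mem[n + 2] >= 3 and vec[n + 3] + 2*g <= -5)) -> vec[2*g - n + 1] = 2)
Answer: WP = ((mem[n + 2] >= 3 and vec[n + 3] + 2*g <= -5) -> vec[g - n + 1] = 2) and ((not (mem[n + 2] >= 3 and vec[n + 3] + 2*g <= -5)) -> vec[2*g - n + 1] = 2)


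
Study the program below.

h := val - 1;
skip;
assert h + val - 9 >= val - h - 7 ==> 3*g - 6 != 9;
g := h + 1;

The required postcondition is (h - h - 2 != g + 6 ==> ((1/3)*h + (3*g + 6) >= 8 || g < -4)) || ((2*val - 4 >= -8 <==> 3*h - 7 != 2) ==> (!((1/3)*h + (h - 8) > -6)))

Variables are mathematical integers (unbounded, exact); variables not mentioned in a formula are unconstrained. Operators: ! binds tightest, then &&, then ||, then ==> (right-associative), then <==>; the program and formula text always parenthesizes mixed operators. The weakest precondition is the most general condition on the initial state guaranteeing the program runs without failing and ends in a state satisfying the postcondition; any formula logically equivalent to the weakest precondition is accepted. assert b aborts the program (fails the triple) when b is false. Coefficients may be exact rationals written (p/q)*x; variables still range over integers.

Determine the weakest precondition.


Working backward. After the program, the postcondition (h - h - 2 != g + 6 ==> ((1/3)*h + (3*g + 6) >= 8 || g < -4)) || ((2*val - 4 >= -8 <==> 3*h - 7 != 2) ==> (!((1/3)*h + (h - 8) > -6))) must hold; in canonical form it is (g != -8 ==> (3*g + (1/3)*h >= 2 || g < -4)) || ((2*val >= -4 <==> 3*h != 9) ==> (!((4/3)*h > 2))).
Before g := h + 1: (h != -9 ==> ((10/3)*h >= -1 || h < -5)) || ((2*val >= -4 <==> 3*h != 9) ==> (!((4/3)*h > 2)))
Before assert h + val - 9 >= val - h - 7 ==> 3*g - 6 != 9: (2*h >= 2 ==> 3*g != 15) && ((h != -9 ==> ((10/3)*h >= -1 || h < -5)) || ((2*val >= -4 <==> 3*h != 9) ==> (!((4/3)*h > 2))))
Before skip: (2*h >= 2 ==> 3*g != 15) && ((h != -9 ==> ((10/3)*h >= -1 || h < -5)) || ((2*val >= -4 <==> 3*h != 9) ==> (!((4/3)*h > 2))))
Before h := val - 1: (2*val >= 4 ==> 3*g != 15) && ((val != -8 ==> ((10/3)*val >= 7/3 || val < -4)) || ((2*val >= -4 <==> 3*val != 12) ==> (!((4/3)*val > 10/3))))
Answer: WP = (2*val >= 4 ==> 3*g != 15) && ((val != -8 ==> ((10/3)*val >= 7/3 || val < -4)) || ((2*val >= -4 <==> 3*val != 12) ==> (!((4/3)*val > 10/3))))


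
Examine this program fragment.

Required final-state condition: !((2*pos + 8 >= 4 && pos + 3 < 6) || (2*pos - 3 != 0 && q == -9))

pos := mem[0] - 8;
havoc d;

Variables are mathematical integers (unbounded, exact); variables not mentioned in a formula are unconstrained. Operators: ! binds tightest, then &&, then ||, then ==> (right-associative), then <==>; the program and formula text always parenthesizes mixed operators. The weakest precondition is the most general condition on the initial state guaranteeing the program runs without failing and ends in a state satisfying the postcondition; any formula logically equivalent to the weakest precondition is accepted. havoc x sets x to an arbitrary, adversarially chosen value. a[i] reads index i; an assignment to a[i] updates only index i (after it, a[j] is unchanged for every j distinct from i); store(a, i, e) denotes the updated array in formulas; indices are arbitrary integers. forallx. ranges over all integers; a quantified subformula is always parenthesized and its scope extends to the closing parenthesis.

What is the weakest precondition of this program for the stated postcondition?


Working backward. After the program, the postcondition !((2*pos + 8 >= 4 && pos + 3 < 6) || (2*pos - 3 != 0 && q == -9)) must hold; in canonical form it is !((2*pos >= -4 && pos < 3) || (2*pos != 3 && q == -9)).
Before havoc d: !((2*pos >= -4 && pos < 3) || (2*pos != 3 && q == -9))
Before pos := mem[0] - 8: !((2*mem[0] >= 12 && mem[0] < 11) || (2*mem[0] != 19 && q == -9))
Answer: WP = !((2*mem[0] >= 12 && mem[0] < 11) || (2*mem[0] != 19 && q == -9))


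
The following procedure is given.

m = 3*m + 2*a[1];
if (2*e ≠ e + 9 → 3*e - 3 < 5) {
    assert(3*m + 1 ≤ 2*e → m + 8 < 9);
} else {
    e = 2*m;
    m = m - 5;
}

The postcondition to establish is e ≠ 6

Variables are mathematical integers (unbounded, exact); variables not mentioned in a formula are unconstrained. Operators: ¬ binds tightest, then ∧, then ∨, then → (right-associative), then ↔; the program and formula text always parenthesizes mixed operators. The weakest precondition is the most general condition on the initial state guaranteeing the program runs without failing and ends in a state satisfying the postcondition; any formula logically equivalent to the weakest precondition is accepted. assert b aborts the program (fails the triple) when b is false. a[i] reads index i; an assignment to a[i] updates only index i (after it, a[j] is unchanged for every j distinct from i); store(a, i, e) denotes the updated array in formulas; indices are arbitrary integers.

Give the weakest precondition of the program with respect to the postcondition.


Working backward. After the program, e ≠ 6 must hold.
Then branch requires (3*m ≤ 2*e - 1 → m < 1) ∧ e ≠ 6; else branch requires 2*m ≠ 6.
Before the if: ((e ≠ 9 → 3*e < 8) → ((3*m ≤ 2*e - 1 → m < 1) ∧ e ≠ 6)) ∧ ((¬(e ≠ 9 → 3*e < 8)) → 2*m ≠ 6)
Before m := 3*m + 2*a[1]: ((e ≠ 9 → 3*e < 8) → ((6*a[1] + 9*m ≤ 2*e - 1 → 2*a[1] + 3*m < 1) ∧ e ≠ 6)) ∧ ((¬(e ≠ 9 → 3*e < 8)) → 4*a[1] + 6*m ≠ 6)
Answer: WP = ((e ≠ 9 → 3*e < 8) → ((6*a[1] + 9*m ≤ 2*e - 1 → 2*a[1] + 3*m < 1) ∧ e ≠ 6)) ∧ ((¬(e ≠ 9 → 3*e < 8)) → 4*a[1] + 6*m ≠ 6)


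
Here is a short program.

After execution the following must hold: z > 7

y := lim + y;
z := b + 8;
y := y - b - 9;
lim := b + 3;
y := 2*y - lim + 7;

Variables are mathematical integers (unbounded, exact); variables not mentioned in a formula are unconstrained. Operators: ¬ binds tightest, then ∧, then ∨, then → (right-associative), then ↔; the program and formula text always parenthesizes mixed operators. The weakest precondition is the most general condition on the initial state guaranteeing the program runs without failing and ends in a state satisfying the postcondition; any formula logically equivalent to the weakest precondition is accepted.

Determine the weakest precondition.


Working backward. After the program, z > 7 must hold.
Before y := 2*y - lim + 7: z > 7
Before lim := b + 3: z > 7
Before y := y - b - 9: z > 7
Before z := b + 8: b > -1
Before y := lim + y: b > -1
Answer: WP = b > -1


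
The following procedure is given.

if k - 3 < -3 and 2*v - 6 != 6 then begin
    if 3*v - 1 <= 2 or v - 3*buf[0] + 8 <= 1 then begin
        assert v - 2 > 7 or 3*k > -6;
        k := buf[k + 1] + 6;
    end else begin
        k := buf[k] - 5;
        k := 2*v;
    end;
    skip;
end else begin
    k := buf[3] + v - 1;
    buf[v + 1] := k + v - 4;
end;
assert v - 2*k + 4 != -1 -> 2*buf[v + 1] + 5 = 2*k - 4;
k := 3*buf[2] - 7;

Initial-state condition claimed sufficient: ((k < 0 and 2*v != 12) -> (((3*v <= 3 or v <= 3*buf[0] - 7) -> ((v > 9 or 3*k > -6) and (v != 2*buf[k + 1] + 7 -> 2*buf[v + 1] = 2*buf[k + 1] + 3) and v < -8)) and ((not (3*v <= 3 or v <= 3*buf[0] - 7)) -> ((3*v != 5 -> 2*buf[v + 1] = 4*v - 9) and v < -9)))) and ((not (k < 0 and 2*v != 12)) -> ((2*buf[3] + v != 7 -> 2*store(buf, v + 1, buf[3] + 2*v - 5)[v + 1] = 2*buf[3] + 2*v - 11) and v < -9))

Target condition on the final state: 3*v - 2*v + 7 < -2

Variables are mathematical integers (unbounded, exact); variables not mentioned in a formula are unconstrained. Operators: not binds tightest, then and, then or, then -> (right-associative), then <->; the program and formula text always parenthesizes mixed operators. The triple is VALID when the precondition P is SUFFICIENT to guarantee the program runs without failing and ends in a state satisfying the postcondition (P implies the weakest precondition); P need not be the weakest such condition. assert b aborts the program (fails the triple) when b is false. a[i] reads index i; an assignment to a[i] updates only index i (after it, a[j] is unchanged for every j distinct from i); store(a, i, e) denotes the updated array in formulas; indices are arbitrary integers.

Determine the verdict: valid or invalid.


Working backward. After the program, the postcondition 3*v - 2*v + 7 < -2 must hold; in canonical form it is v < -9.
Before k := 3*buf[2] - 7: v < -9
Before assert v - 2*k + 4 != -1 -> 2*buf[v + 1] + 5 = 2*k - 4: (v != 2*k - 5 -> 2*buf[v + 1] = 2*k - 9) and v < -9
Then branch requires ((3*v <= 3 or v <= 3*buf[0] - 7) -> ((v > 9 or 3*k > -6) and (v != 2*buf[k + 1] + 7 -> 2*buf[v + 1] = 2*buf[k + 1] + 3) and v < -9)) and ((not (3*v <= 3 or v <= 3*buf[0] - 7)) -> ((3*v != 5 -> 2*buf[v + 1] = 4*v - 9) and v < -9)); else branch requires (2*buf[3] + v != 7 -> 2*store(buf, v + 1, buf[3] + 2*v - 5)[v + 1] = 2*buf[3] + 2*v - 11) and v < -9.
Before the if: ((k < 0 and 2*v != 12) -> (((3*v <= 3 or v <= 3*buf[0] - 7) -> ((v > 9 or 3*k > -6) and (v != 2*buf[k + 1] + 7 -> 2*buf[v + 1] = 2*buf[k + 1] + 3) and v < -9)) and ((not (3*v <= 3 or v <= 3*buf[0] - 7)) -> ((3*v != 5 -> 2*buf[v + 1] = 4*v - 9) and v < -9)))) and ((not (k < 0 and 2*v != 12)) -> ((2*buf[3] + v != 7 -> 2*store(buf, v + 1, buf[3] + 2*v - 5)[v + 1] = 2*buf[3] + 2*v - 11) and v < -9))
The weakest precondition is ((k < 0 and 2*v != 12) -> (((3*v <= 3 or v <= 3*buf[0] - 7) -> ((v > 9 or 3*k > -6) and (v != 2*buf[k + 1] + 7 -> 2*buf[v + 1] = 2*buf[k + 1] + 3) and v < -9)) and ((not (3*v <= 3 or v <= 3*buf[0] - 7)) -> ((3*v != 5 -> 2*buf[v + 1] = 4*v - 9) and v < -9)))) and ((not (k < 0 and 2*v != 12)) -> ((2*buf[3] + v != 7 -> 2*store(buf, v + 1, buf[3] + 2*v - 5)[v + 1] = 2*buf[3] + 2*v - 11) and v < -9)).
Check whether ((k < 0 and 2*v != 12) -> (((3*v <= 3 or v <= 3*buf[0] - 7) -> ((v > 9 or 3*k > -6) and (v != 2*buf[k + 1] + 7 -> 2*buf[v + 1] = 2*buf[k + 1] + 3) and v < -8)) and ((not (3*v <= 3 or v <= 3*buf[0] - 7)) -> ((3*v != 5 -> 2*buf[v + 1] = 4*v - 9) and v < -9)))) and ((not (k < 0 and 2*v != 12)) -> ((2*buf[3] + v != 7 -> 2*store(buf, v + 1, buf[3] + 2*v - 5)[v + 1] = 2*buf[3] + 2*v - 11) and v < -9)) implies it.
Countermodel: at the initial state buf = {[-8] = -8, [0] = -8, [3] = -8, elsewhere -8}, k = -1, v = -9, the precondition holds but the weakest precondition fails.
Answer: invalid


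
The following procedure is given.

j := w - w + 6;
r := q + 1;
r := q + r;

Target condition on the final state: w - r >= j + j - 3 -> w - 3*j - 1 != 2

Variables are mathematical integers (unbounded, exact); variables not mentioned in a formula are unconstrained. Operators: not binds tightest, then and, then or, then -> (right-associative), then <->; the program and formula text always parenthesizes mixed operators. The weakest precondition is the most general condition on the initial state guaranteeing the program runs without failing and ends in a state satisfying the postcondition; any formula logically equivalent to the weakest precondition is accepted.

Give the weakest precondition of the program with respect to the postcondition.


Working backward. After the program, the postcondition w - r >= j + j - 3 -> w - 3*j - 1 != 2 must hold; in canonical form it is w >= 2*j + r - 3 -> w != 3*j + 3.
Before r := q + r: w >= 2*j + q + r - 3 -> w != 3*j + 3
Before r := q + 1: w >= 2*j + 2*q - 2 -> w != 3*j + 3
Before j := w - w + 6: w >= 2*q + 10 -> w != 21
Answer: WP = w >= 2*q + 10 -> w != 21


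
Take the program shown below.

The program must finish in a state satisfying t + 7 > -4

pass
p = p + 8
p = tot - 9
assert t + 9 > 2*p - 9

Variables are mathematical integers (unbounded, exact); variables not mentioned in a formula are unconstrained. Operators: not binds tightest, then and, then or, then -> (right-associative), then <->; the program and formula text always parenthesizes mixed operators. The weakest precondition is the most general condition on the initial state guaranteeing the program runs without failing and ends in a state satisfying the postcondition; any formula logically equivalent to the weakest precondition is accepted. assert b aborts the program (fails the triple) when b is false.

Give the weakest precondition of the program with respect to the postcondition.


Working backward. After the program, the postcondition t + 7 > -4 must hold; in canonical form it is t > -11.
Before assert t + 9 > 2*p - 9: t > 2*p - 18 and t > -11
Before p := tot - 9: t > 2*tot - 36 and t > -11
Before p := p + 8: t > 2*tot - 36 and t > -11
Before skip: t > 2*tot - 36 and t > -11
Answer: WP = t > 2*tot - 36 and t > -11


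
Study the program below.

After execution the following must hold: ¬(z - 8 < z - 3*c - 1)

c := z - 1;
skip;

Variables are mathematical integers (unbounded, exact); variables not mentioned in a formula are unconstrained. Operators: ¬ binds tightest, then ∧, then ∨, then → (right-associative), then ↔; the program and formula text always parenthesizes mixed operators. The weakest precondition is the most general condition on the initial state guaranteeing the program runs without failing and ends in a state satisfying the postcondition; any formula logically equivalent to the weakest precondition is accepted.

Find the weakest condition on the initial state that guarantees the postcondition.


Working backward. After the program, the postcondition ¬(z - 8 < z - 3*c - 1) must hold; in canonical form it is ¬(3*c < 7).
Before skip: ¬(3*c < 7)
Before c := z - 1: ¬(3*z < 10)
Answer: WP = ¬(3*z < 10)


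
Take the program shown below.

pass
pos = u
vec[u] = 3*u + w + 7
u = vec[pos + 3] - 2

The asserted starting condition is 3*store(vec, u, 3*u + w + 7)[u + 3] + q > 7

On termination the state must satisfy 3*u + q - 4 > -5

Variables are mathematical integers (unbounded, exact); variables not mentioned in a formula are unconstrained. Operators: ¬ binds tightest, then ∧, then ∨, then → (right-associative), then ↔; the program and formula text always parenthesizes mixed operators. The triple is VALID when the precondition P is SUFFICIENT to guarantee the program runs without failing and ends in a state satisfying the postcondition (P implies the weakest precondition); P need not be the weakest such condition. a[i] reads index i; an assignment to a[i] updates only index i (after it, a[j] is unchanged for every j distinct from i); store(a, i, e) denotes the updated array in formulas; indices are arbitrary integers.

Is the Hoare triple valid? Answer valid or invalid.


Working backward. After the program, the postcondition 3*u + q - 4 > -5 must hold; in canonical form it is q + 3*u > -1.
Before u := vec[pos + 3] - 2: 3*vec[pos + 3] + q > 5
Before vec[u] := 3*u + w + 7: 3*store(vec, u, 3*u + w + 7)[pos + 3] + q > 5
Before pos := u: 3*store(vec, u, 3*u + w + 7)[u + 3] + q > 5
Before skip: 3*store(vec, u, 3*u + w + 7)[u + 3] + q > 5
The weakest precondition is 3*store(vec, u, 3*u + w + 7)[u + 3] + q > 5.
Check whether 3*store(vec, u, 3*u + w + 7)[u + 3] + q > 7 implies it.
Every state satisfying the precondition satisfies the weakest precondition: the implication holds.
Answer: valid


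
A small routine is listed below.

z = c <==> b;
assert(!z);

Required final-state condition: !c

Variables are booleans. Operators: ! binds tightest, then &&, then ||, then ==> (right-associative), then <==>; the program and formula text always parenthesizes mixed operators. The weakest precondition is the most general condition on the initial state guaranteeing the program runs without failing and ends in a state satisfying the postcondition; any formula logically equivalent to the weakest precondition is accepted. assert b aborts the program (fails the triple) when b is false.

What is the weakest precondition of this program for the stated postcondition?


Working backward. After the program, !c must hold.
Before assert !z: (!z) && (!c)
Before z := c <==> b: (!(c <==> b)) && (!c)
Answer: WP = (!(c <==> b)) && (!c)


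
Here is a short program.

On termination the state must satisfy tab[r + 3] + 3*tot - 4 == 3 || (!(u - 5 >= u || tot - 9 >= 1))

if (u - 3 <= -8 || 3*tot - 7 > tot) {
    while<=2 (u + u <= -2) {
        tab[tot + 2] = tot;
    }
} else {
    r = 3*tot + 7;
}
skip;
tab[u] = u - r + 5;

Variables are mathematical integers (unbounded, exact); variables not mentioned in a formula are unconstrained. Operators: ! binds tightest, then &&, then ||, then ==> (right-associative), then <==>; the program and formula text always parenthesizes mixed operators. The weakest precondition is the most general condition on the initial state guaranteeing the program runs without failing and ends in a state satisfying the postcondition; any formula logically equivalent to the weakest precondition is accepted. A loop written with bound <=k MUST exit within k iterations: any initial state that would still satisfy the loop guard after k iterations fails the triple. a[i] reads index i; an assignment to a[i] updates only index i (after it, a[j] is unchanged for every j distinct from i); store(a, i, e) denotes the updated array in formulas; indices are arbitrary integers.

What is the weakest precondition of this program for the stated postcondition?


Working backward. After the program, the postcondition tab[r + 3] + 3*tot - 4 == 3 || (!(u - 5 >= u || tot - 9 >= 1)) must hold; in canonical form it is tab[r + 3] + 3*tot == 7 || (!(tot >= 10)).
Before tab[u] := u - r + 5: store(tab, u, -r + u + 5)[r + 3] + 3*tot == 7 || (!(tot >= 10))
Before skip: store(tab, u, -r + u + 5)[r + 3] + 3*tot == 7 || (!(tot >= 10))
Then branch requires (2*u <= -2 ==> ((2*u <= -2 ==> ((!(2*u <= -2)) && (store(store(store(tab, tot + 2, tot), tot + 2, tot), u, -r + u + 5)[r + 3] + 3*tot == 7 || (!(tot >= 10))))) && ((!(2*u <= -2)) ==> (store(store(tab, tot + 2, tot), u, -r + u + 5)[r + 3] + 3*tot == 7 || (!(tot >= 10)))))) && ((!(2*u <= -2)) ==> (store(tab, u, -r + u + 5)[r + 3] + 3*tot == 7 || (!(tot >= 10)))); else branch requires store(tab, u, -3*tot + u - 2)[3*tot + 10] + 3*tot == 7 || (!(tot >= 10)).
Before the if: ((u <= -5 || 2*tot > 7) ==> ((2*u <= -2 ==> ((2*u <= -2 ==> ((!(2*u <= -2)) && (store(store(store(tab, tot + 2, tot), tot + 2, tot), u, -r + u + 5)[r + 3] + 3*tot == 7 || (!(tot >= 10))))) && ((!(2*u <= -2)) ==> (store(store(tab, tot + 2, tot), u, -r + u + 5)[r + 3] + 3*tot == 7 || (!(tot >= 10)))))) && ((!(2*u <= -2)) ==> (store(tab, u, -r + u + 5)[r + 3] + 3*tot == 7 || (!(tot >= 10)))))) && ((!(u <= -5 || 2*tot > 7)) ==> (store(tab, u, -3*tot + u - 2)[3*tot + 10] + 3*tot == 7 || (!(tot >= 10))))
Answer: WP = ((u <= -5 || 2*tot > 7) ==> ((2*u <= -2 ==> ((2*u <= -2 ==> ((!(2*u <= -2)) && (store(store(store(tab, tot + 2, tot), tot + 2, tot), u, -r + u + 5)[r + 3] + 3*tot == 7 || (!(tot >= 10))))) && ((!(2*u <= -2)) ==> (store(store(tab, tot + 2, tot), u, -r + u + 5)[r + 3] + 3*tot == 7 || (!(tot >= 10)))))) && ((!(2*u <= -2)) ==> (store(tab, u, -r + u + 5)[r + 3] + 3*tot == 7 || (!(tot >= 10)))))) && ((!(u <= -5 || 2*tot > 7)) ==> (store(tab, u, -3*tot + u - 2)[3*tot + 10] + 3*tot == 7 || (!(tot >= 10))))


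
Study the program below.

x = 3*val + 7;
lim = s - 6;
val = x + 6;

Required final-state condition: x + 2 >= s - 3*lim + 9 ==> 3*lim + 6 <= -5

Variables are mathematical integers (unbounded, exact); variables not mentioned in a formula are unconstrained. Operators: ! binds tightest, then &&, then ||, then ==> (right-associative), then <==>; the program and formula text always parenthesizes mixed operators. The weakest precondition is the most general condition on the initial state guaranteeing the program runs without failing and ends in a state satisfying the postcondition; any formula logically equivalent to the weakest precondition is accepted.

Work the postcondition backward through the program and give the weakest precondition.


Working backward. After the program, the postcondition x + 2 >= s - 3*lim + 9 ==> 3*lim + 6 <= -5 must hold; in canonical form it is 3*lim + x >= s + 7 ==> 3*lim <= -11.
Before val := x + 6: 3*lim + x >= s + 7 ==> 3*lim <= -11
Before lim := s - 6: 2*s + x >= 25 ==> 3*s <= 7
Before x := 3*val + 7: 2*s + 3*val >= 18 ==> 3*s <= 7
Answer: WP = 2*s + 3*val >= 18 ==> 3*s <= 7


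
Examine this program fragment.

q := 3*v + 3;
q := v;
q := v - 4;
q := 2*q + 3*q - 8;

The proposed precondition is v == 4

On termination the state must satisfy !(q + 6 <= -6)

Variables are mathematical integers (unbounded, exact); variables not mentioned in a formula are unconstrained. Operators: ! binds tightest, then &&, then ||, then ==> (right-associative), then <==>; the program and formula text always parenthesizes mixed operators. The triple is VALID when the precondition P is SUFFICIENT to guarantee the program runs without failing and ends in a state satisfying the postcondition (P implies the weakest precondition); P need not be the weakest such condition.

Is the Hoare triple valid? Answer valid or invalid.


Working backward. After the program, the postcondition !(q + 6 <= -6) must hold; in canonical form it is !(q <= -12).
Before q := 2*q + 3*q - 8: !(5*q <= -4)
Before q := v - 4: !(5*v <= 16)
Before q := v: !(5*v <= 16)
Before q := 3*v + 3: !(5*v <= 16)
The weakest precondition is !(5*v <= 16).
Check whether v == 4 implies it.
Every state satisfying the precondition satisfies the weakest precondition: the implication holds.
Answer: valid


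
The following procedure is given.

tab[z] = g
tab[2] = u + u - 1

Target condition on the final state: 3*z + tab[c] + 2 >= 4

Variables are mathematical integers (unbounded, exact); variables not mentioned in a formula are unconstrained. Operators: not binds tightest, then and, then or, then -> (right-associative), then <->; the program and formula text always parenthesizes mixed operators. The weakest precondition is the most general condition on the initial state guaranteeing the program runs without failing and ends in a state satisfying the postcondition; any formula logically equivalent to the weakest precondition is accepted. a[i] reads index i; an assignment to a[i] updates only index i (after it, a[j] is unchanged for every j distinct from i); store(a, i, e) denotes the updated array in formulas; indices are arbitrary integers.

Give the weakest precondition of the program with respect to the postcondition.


Working backward. After the program, the postcondition 3*z + tab[c] + 2 >= 4 must hold; in canonical form it is tab[c] + 3*z >= 2.
Before tab[2] := u + u - 1: store(tab, 2, 2*u - 1)[c] + 3*z >= 2
Before tab[z] := g: store(store(tab, z, g), 2, 2*u - 1)[c] + 3*z >= 2
Answer: WP = store(store(tab, z, g), 2, 2*u - 1)[c] + 3*z >= 2


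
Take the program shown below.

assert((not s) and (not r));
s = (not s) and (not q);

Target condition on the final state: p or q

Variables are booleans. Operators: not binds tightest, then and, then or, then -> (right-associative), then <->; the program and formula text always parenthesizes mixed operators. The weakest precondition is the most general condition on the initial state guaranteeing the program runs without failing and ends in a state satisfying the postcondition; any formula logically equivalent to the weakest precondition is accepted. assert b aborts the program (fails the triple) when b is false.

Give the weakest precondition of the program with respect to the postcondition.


Working backward. After the program, p or q must hold.
Before s := (not s) and (not q): p or q
Before assert (not s) and (not r): (not s) and (not r) and (p or q)
Answer: WP = (not s) and (not r) and (p or q)


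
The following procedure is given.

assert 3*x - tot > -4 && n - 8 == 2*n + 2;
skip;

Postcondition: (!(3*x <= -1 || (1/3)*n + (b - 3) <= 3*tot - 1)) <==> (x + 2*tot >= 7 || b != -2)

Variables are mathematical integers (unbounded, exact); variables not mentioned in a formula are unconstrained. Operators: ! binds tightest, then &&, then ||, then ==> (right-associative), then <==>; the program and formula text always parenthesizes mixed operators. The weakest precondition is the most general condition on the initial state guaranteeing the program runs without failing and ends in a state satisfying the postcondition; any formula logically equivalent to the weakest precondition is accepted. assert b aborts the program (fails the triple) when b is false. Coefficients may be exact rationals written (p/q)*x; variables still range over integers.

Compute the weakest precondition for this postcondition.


Working backward. After the program, the postcondition (!(3*x <= -1 || (1/3)*n + (b - 3) <= 3*tot - 1)) <==> (x + 2*tot >= 7 || b != -2) must hold; in canonical form it is (!(3*x <= -1 || b + (1/3)*n <= 3*tot + 2)) <==> (2*tot + x >= 7 || b != -2).
Before skip: (!(3*x <= -1 || b + (1/3)*n <= 3*tot + 2)) <==> (2*tot + x >= 7 || b != -2)
Before assert 3*x - tot > -4 && n - 8 == 2*n + 2: 3*x > tot - 4 && n == -10 && ((!(3*x <= -1 || b + (1/3)*n <= 3*tot + 2)) <==> (2*tot + x >= 7 || b != -2))
Answer: WP = 3*x > tot - 4 && n == -10 && ((!(3*x <= -1 || b + (1/3)*n <= 3*tot + 2)) <==> (2*tot + x >= 7 || b != -2))


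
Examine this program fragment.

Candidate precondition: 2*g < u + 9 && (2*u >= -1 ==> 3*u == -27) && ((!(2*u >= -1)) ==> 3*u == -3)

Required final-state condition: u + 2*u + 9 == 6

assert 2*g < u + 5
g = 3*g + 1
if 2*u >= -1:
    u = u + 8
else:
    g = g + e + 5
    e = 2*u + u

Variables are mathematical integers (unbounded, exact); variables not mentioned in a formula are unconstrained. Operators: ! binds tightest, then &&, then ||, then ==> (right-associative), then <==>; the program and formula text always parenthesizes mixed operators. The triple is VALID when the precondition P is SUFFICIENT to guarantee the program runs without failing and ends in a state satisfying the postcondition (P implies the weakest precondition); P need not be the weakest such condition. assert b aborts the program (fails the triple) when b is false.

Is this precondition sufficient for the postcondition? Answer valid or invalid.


Working backward. After the program, the postcondition u + 2*u + 9 == 6 must hold; in canonical form it is 3*u == -3.
Then branch requires 3*u == -27; else branch requires 3*u == -3.
Before the if: (2*u >= -1 ==> 3*u == -27) && ((!(2*u >= -1)) ==> 3*u == -3)
Before g := 3*g + 1: (2*u >= -1 ==> 3*u == -27) && ((!(2*u >= -1)) ==> 3*u == -3)
Before assert 2*g < u + 5: 2*g < u + 5 && (2*u >= -1 ==> 3*u == -27) && ((!(2*u >= -1)) ==> 3*u == -3)
The weakest precondition is 2*g < u + 5 && (2*u >= -1 ==> 3*u == -27) && ((!(2*u >= -1)) ==> 3*u == -3).
Check whether 2*g < u + 9 && (2*u >= -1 ==> 3*u == -27) && ((!(2*u >= -1)) ==> 3*u == -3) implies it.
Countermodel: at the initial state g = 2, u = -1, the precondition holds but the weakest precondition fails.
Answer: invalid


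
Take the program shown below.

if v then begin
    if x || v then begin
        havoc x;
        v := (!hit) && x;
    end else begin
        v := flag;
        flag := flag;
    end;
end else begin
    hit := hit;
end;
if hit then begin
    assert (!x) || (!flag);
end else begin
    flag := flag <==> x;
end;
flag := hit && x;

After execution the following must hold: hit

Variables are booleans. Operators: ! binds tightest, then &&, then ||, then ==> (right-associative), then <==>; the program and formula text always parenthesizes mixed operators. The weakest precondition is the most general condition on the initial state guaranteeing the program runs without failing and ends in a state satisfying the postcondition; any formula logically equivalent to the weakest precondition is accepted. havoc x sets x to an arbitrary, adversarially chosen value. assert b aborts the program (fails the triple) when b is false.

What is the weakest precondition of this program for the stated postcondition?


Working backward. After the program, hit must hold.
Before flag := hit && x: hit
Then branch requires ((!x) || (!flag)) && hit; else branch requires hit.
Before the if: (hit ==> (((!x) || (!flag)) && hit)) && ((!hit) ==> hit)
Then branch requires ((x || v) ==> ((hit ==> ((!flag) && hit)) && ((!hit) ==> hit))) && ((!(x || v)) ==> ((hit ==> (((!x) || (!flag)) && hit)) && ((!hit) ==> hit))); else branch requires (hit ==> (((!x) || (!flag)) && hit)) && ((!hit) ==> hit).
Before the if: (v ==> (((x || v) ==> ((hit ==> ((!flag) && hit)) && ((!hit) ==> hit))) && ((!(x || v)) ==> ((hit ==> (((!x) || (!flag)) && hit)) && ((!hit) ==> hit))))) && ((!v) ==> ((hit ==> (((!x) || (!flag)) && hit)) && ((!hit) ==> hit)))
Answer: WP = (v ==> (((x || v) ==> ((hit ==> ((!flag) && hit)) && ((!hit) ==> hit))) && ((!(x || v)) ==> ((hit ==> (((!x) || (!flag)) && hit)) && ((!hit) ==> hit))))) && ((!v) ==> ((hit ==> (((!x) || (!flag)) && hit)) && ((!hit) ==> hit)))


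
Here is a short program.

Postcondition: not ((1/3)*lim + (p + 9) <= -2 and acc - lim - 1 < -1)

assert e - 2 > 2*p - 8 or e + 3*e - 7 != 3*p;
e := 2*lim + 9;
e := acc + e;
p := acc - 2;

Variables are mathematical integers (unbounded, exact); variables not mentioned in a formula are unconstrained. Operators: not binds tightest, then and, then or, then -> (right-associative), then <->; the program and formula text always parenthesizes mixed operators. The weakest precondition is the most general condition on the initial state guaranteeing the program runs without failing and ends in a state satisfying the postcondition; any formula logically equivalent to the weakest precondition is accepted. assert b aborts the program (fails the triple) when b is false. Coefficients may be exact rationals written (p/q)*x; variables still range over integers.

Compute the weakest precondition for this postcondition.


Working backward. After the program, the postcondition not ((1/3)*lim + (p + 9) <= -2 and acc - lim - 1 < -1) must hold; in canonical form it is not ((1/3)*lim + p <= -11 and acc < lim).
Before p := acc - 2: not (acc + (1/3)*lim <= -9 and acc < lim)
Before e := acc + e: not (acc + (1/3)*lim <= -9 and acc < lim)
Before e := 2*lim + 9: not (acc + (1/3)*lim <= -9 and acc < lim)
Before assert e - 2 > 2*p - 8 or e + 3*e - 7 != 3*p: (e > 2*p - 6 or 4*e != 3*p + 7) and (not (acc + (1/3)*lim <= -9 and acc < lim))
Answer: WP = (e > 2*p - 6 or 4*e != 3*p + 7) and (not (acc + (1/3)*lim <= -9 and acc < lim))
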